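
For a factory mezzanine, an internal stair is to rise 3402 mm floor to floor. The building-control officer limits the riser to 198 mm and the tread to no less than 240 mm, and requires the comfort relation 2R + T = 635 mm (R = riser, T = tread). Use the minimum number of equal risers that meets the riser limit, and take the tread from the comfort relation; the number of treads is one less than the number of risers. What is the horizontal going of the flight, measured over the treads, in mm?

3402 / 198 = 17.18, so 18 risers are needed.
R = 3402 ÷ 18 = 189 mm.
From 2R + T = 635: T = 635 − 378 = 257 mm.
Treads = 18 − 1 = 17; going = 17 × 257 = 4369 mm.

4369 mm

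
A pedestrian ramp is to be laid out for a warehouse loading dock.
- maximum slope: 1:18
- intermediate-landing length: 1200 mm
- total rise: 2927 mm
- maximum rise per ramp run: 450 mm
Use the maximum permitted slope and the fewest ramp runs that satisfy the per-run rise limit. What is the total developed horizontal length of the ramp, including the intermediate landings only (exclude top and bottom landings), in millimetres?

⌈2927/450⌉ = 7 ramp runs. That means 6 intermediate landings.
Horizontal run for 2927 mm of rise at 1:18 is 2927 × 18 = 52686 mm.
Intermediate landings: 6 × 1200 = 7200 mm.
Developed length = 52686 + 7200 = 59886 mm.

59886 mm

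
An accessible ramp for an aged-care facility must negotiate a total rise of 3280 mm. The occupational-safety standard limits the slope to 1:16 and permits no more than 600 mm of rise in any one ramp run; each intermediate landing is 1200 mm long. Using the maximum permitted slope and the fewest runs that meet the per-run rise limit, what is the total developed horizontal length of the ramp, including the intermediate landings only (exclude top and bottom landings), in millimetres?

58480 mm

At most 600 each: 3280/600 = 5.47, giving 6 ramp runs. That means 5 intermediate landings.
Horizontal run for 3280 mm of rise at 1:16 is 3280 × 16 = 52480 mm.
5 intermediate landings contribute 5 × 1200 = 6000 mm.
Developed length = 52480 + 6000 = 58480 mm.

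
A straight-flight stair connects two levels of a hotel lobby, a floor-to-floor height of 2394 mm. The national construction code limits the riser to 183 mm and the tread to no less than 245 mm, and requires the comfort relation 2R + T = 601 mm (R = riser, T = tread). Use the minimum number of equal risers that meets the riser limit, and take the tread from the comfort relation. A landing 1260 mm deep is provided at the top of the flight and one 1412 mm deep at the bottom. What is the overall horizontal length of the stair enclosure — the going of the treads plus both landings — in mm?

6039 mm

⌈2394/183⌉ = 14 risers.
R = 2394 ÷ 14 = 171 mm.
T = 601 − 2·171 = 259 mm, which satisfies the 245 mm minimum.
Treads = 14 − 1 = 13; going = 13 × 259 = 3367 mm.
Add landings: 3367 + 1260 + 1412 = 6039 mm.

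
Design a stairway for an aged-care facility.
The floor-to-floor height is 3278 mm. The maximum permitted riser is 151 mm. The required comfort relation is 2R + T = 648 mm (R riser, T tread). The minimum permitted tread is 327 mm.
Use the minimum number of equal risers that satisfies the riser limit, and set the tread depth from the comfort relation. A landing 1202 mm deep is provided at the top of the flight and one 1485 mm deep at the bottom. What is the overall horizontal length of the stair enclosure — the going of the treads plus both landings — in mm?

⌈3278/151⌉ = 22 risers.
R = 3278 ÷ 22 = 149 mm.
T = 648 − 2·149 = 350 mm, which satisfies the 327 mm minimum.
22 risers give 21 treads; going = 21 × 350 = 7350 mm.
Add landings: 7350 + 1202 + 1485 = 10037 mm.

10037 mm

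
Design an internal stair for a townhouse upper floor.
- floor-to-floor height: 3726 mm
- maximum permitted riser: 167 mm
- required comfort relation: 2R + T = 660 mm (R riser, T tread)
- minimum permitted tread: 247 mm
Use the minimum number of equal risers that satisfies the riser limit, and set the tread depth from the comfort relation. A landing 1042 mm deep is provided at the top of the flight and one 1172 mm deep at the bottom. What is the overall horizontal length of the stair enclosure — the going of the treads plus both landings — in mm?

3726 / 167 = 22.311 → round up to 23 risers.
Each riser is 3726/23 = 162 mm (≤ 167 mm).
T = 660 − 2·162 = 336 mm, which satisfies the 247 mm minimum.
Treads = 23 − 1 = 22; going = 22 × 336 = 7392 mm.
Add landings: 7392 + 1042 + 1172 = 9606 mm.

9606 mm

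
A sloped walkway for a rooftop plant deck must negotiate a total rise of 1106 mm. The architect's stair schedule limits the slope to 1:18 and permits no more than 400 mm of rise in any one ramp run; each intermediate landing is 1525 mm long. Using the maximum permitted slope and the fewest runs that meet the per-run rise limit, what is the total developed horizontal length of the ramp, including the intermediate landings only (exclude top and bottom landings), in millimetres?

1106 / 400 = 2.77, so 3 ramp runs are needed. That means 2 intermediate landings.
Horizontal run for 1106 mm of rise at 1:18 is 1106 × 18 = 19908 mm.
Intermediate landings: 2 × 1525 = 3050 mm.
Total developed length = 19908 + 3050 = 22958 mm.

22958 mm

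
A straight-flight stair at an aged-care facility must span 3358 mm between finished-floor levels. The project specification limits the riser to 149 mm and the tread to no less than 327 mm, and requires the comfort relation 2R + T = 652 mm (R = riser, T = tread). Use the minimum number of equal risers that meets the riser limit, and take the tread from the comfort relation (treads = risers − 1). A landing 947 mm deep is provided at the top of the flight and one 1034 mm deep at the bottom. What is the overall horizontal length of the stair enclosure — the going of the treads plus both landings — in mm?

9901 mm

3358 / 149 = 22.537 → round up to 23 risers.
R = 3358 ÷ 23 = 146 mm.
From 2R + T = 652: T = 652 − 292 = 360 mm.
23 risers give 22 treads; going = 22 × 360 = 7920 mm.
Enclosure = 7920 + 947 + 1034 = 9901 mm.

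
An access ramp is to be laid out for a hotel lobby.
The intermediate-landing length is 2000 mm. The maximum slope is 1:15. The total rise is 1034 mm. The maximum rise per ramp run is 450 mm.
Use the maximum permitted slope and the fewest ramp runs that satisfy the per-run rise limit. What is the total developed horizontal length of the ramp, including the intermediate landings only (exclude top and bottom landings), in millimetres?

⌈1034/450⌉ = 3 ramp runs. That means 2 intermediate landings.
Ramp run (horizontal) at 1:15: 1034 × 15 = 15510 mm.
Intermediate landings: 2 × 2000 = 4000 mm.
Total developed length = 15510 + 4000 = 19510 mm.

19510 mm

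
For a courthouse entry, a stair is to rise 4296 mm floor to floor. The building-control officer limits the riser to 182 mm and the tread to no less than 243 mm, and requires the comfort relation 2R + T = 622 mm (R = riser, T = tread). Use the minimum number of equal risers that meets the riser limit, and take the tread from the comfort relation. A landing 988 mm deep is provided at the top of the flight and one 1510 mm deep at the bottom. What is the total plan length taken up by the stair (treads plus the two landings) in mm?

⌈4296/182⌉ = 24 risers.
R = 4296 ÷ 24 = 179 mm.
From 2R + T = 622: T = 622 − 358 = 264 mm.
24 risers give 23 treads; going = 23 × 264 = 6072 mm.
Enclosure = 6072 + 988 + 1510 = 8570 mm.

8570 mm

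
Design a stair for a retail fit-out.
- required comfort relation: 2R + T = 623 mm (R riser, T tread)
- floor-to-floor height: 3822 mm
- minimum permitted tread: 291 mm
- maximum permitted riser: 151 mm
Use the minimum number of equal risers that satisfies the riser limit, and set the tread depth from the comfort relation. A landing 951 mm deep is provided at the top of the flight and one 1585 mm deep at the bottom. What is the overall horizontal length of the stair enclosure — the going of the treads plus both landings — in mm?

10761 mm

3822 / 151 = 25.31, so 26 risers are needed.
Riser R = 3822 / 26 = 147 mm, within the 151 mm limit.
From 2R + T = 623: T = 623 − 294 = 329 mm.
26 risers give 25 treads; going = 25 × 329 = 8225 mm.
Add landings: 8225 + 951 + 1585 = 10761 mm.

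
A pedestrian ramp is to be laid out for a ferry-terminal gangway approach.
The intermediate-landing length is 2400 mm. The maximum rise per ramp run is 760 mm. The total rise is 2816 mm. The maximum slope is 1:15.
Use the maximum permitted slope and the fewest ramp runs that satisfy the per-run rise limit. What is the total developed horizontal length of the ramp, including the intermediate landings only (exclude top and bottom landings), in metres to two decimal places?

⌈2816/760⌉ = 4 ramp runs. That means 3 intermediate landings.
Horizontal run for 2816 mm of rise at 1:15 is 2816 × 15 = 42240 mm.
Intermediate landings: 3 × 2400 = 7200 mm.
Total developed length = 42240 + 7200 = 49440 mm.
= 49.44 m.

49.44 m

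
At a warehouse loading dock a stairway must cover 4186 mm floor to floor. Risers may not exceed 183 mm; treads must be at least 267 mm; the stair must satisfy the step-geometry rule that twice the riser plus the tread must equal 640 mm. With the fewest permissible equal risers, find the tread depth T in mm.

4186 / 183 = 22.874 → round up to 23 risers.
Each riser is 4186/23 = 182 mm (≤ 183 mm).
T = 640 − 2·182 = 276 mm, which satisfies the 267 mm minimum.

276 mm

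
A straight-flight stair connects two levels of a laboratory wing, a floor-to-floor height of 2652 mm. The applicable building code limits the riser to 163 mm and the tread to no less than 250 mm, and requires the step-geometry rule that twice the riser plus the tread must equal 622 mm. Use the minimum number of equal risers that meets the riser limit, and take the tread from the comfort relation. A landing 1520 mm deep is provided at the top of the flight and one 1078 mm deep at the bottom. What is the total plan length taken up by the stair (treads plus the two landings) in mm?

At most 163 each: 2652/163 = 16.27, giving 17 risers.
Each riser is 2652/17 = 156 mm (≤ 163 mm).
Tread T = 622 − 2 × 156 = 310 mm (≥ 250 mm).
17 risers give 16 treads; going = 16 × 310 = 4960 mm.
Enclosure = 4960 + 1520 + 1078 = 7558 mm.

7558 mm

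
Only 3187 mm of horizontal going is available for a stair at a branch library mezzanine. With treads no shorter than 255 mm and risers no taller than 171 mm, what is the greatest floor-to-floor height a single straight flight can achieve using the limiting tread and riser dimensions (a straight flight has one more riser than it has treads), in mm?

2223 mm

Treads that fit: ⌊3187 / 255⌋ = 12.
Risers = treads + 1 = 13.
Maximum height = 13 × 171 = 2223 mm.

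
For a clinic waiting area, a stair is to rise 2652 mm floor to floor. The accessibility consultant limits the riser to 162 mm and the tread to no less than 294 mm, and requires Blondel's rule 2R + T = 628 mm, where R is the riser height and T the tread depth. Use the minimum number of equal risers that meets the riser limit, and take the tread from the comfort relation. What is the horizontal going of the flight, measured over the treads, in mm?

2652 / 162 = 16.370 → round up to 17 risers.
Each riser is 2652/17 = 156 mm (≤ 162 mm).
T = 628 − 2·156 = 316 mm, which satisfies the 294 mm minimum.
Going = (17 − 1) × 316 = 5056 mm.

5056 mm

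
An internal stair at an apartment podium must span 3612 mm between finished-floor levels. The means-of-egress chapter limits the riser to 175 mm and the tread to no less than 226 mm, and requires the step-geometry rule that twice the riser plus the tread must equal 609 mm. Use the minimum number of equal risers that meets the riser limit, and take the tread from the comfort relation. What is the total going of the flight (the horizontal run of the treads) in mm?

5300 mm

At most 175 each: 3612/175 = 20.64, giving 21 risers.
R = 3612 ÷ 21 = 172 mm.
T = 609 − 2·172 = 265 mm, which satisfies the 226 mm minimum.
21 risers give 20 treads; going = 20 × 265 = 5300 mm.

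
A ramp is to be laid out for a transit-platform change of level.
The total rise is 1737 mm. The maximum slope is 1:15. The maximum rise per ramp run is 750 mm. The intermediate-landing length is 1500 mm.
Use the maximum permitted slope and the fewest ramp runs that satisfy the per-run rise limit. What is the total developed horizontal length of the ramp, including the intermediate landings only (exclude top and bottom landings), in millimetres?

29055 mm

1737 / 750 = 2.316 → round up to 3 ramp runs. That means 2 intermediate landings.
Ramp run (horizontal) at 1:15: 1737 × 15 = 26055 mm.
2 intermediate landings contribute 2 × 1500 = 3000 mm.
Total developed length = 26055 + 3000 = 29055 mm.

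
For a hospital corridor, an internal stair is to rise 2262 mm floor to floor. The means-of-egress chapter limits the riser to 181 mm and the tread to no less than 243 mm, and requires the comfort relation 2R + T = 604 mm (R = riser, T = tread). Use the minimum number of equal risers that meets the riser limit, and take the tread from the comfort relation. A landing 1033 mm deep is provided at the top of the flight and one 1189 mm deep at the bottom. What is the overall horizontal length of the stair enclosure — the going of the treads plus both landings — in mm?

2262 / 181 = 12.50, so 13 risers are needed.
Each riser is 2262/13 = 174 mm (≤ 181 mm).
T = 604 − 2·174 = 256 mm, which satisfies the 243 mm minimum.
13 risers give 12 treads; going = 12 × 256 = 3072 mm.
Add landings: 3072 + 1033 + 1189 = 5294 mm.

5294 mm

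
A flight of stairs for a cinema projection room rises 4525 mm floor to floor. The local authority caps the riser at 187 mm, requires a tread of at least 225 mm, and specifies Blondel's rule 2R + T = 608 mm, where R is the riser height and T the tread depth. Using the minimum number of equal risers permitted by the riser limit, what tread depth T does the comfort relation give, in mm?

246 mm

At most 187 each: 4525/187 = 24.20, giving 25 risers.
R = 4525 ÷ 25 = 181 mm.
Tread T = 608 − 2 × 181 = 246 mm (≥ 225 mm).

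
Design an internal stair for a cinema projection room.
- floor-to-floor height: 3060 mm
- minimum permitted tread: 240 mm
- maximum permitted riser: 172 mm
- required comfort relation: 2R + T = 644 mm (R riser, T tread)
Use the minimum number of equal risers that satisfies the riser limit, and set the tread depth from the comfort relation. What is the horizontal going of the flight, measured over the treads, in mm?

5168 mm

3060 / 172 = 17.79, so 18 risers are needed.
R = 3060 ÷ 18 = 170 mm.
From 2R + T = 644: T = 644 − 340 = 304 mm.
Going = (18 − 1) × 304 = 5168 mm.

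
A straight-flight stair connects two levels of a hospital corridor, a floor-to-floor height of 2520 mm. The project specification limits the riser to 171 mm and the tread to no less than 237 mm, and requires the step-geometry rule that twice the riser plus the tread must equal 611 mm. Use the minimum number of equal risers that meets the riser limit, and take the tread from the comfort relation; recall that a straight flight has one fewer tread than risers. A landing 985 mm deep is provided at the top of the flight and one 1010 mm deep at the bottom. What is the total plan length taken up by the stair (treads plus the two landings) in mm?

5845 mm

⌈2520/171⌉ = 15 risers.
R = 2520 ÷ 15 = 168 mm.
Tread T = 611 − 2 × 168 = 275 mm (≥ 237 mm).
Going = (15 − 1) × 275 = 3850 mm.
Enclosure = 3850 + 985 + 1010 = 5845 mm.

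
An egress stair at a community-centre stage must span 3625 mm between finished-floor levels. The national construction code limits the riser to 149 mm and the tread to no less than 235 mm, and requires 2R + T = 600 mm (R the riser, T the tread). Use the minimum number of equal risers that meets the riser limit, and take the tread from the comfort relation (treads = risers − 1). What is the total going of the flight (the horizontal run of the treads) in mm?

3625 / 149 = 24.33, so 25 risers are needed.
Riser R = 3625 / 25 = 145 mm, within the 149 mm limit.
From 2R + T = 600: T = 600 − 290 = 310 mm.
Treads = 25 − 1 = 24; going = 24 × 310 = 7440 mm.

7440 mm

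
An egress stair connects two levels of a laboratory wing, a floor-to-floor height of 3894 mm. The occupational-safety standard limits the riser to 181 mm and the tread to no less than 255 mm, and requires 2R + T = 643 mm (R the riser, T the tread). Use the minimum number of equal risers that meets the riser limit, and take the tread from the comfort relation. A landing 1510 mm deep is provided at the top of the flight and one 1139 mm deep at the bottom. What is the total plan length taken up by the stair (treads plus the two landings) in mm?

8718 mm

3894 / 181 = 21.514 → round up to 22 risers.
R = 3894 ÷ 22 = 177 mm.
Tread T = 643 − 2 × 177 = 289 mm (≥ 255 mm).
Going = (22 − 1) × 289 = 6069 mm.
Add landings: 6069 + 1510 + 1139 = 8718 mm.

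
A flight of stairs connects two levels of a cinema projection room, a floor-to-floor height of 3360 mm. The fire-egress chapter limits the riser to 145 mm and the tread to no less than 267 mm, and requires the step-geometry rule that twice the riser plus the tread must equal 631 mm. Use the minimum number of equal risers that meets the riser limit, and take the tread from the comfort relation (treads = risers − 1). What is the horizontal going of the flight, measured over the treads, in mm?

8073 mm

At most 145 each: 3360/145 = 23.17, giving 24 risers.
Each riser is 3360/24 = 140 mm (≤ 145 mm).
From 2R + T = 631: T = 631 − 280 = 351 mm.
Treads = 24 − 1 = 23; going = 23 × 351 = 8073 mm.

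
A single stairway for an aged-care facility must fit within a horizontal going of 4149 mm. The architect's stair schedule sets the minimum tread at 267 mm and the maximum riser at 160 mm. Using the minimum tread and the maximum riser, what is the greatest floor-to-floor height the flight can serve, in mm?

2560 mm

4149 / 267 = 15.54, so 15 treads fit.
Risers = treads + 1 = 16.
Maximum height = 16 × 160 = 2560 mm.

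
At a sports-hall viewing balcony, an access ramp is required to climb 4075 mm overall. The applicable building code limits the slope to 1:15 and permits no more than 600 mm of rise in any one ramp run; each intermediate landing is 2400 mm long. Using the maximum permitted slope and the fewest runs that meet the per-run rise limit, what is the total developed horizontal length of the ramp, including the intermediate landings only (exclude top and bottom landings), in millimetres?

75525 mm

4075 / 600 = 6.792 → round up to 7 ramp runs. That means 6 intermediate landings.
Ramp run (horizontal) at 1:15: 4075 × 15 = 61125 mm.
Intermediate landings: 6 × 2400 = 14400 mm.
Developed length = 61125 + 14400 = 75525 mm.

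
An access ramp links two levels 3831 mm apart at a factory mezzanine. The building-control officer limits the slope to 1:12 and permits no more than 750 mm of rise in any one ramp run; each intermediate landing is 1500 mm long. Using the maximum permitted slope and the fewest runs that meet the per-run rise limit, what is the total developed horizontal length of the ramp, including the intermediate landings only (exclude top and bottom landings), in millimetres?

3831 / 750 = 5.108 → round up to 6 ramp runs. That means 5 intermediate landings.
Horizontal run for 3831 mm of rise at 1:12 is 3831 × 12 = 45972 mm.
Intermediate landings: 5 × 1500 = 7500 mm.
Total developed length = 45972 + 7500 = 53472 mm.

53472 mm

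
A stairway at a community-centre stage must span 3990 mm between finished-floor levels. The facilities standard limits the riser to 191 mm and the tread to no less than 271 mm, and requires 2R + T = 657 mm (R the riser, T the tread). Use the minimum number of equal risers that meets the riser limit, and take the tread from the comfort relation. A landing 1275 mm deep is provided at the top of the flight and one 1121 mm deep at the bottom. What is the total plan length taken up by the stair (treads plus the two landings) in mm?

7936 mm

3990 / 191 = 20.89, so 21 risers are needed.
Riser R = 3990 / 21 = 190 mm, within the 191 mm limit.
From 2R + T = 657: T = 657 − 380 = 277 mm.
21 risers give 20 treads; going = 20 × 277 = 5540 mm.
Add landings: 5540 + 1275 + 1121 = 7936 mm.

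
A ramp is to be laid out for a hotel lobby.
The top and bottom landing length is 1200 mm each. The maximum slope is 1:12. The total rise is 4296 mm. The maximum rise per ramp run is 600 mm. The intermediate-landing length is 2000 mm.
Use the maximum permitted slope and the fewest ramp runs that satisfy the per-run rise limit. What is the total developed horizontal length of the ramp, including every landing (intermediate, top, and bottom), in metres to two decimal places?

4296 / 600 = 7.16, so 8 ramp runs are needed. That means 7 intermediate landings.
Ramp run (horizontal) at 1:12: 4296 × 12 = 51552 mm.
7 intermediate landings contribute 7 × 2000 = 14000 mm.
Top and bottom landings: 2 × 1200 = 2400 mm.
Total = 51552 + 14000 + 2400 = 67952 mm.
= 67.95 m.

67.95 m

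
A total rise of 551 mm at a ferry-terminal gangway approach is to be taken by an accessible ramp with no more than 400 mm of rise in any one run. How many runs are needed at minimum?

2 runs

⌈551/400⌉ = 2 ramp runs.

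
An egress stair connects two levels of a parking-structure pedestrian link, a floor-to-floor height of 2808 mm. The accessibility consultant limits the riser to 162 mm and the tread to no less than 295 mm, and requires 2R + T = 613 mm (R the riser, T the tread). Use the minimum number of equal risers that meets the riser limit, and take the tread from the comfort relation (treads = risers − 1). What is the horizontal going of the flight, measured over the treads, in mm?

5117 mm

2808 / 162 = 17.33, so 18 risers are needed.
Riser R = 2808 / 18 = 156 mm, within the 162 mm limit.
T = 613 − 2·156 = 301 mm, which satisfies the 295 mm minimum.
18 risers give 17 treads; going = 17 × 301 = 5117 mm.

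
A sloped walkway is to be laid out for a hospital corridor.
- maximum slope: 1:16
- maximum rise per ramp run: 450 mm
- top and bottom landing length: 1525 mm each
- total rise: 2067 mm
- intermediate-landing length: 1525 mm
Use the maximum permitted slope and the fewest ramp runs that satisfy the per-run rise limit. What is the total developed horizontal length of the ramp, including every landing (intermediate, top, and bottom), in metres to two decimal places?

⌈2067/450⌉ = 5 ramp runs. That means 4 intermediate landings.
Ramp run (horizontal) at 1:16: 2067 × 16 = 33072 mm.
4 intermediate landings contribute 4 × 1525 = 6100 mm.
Top and bottom landings: 2 × 1525 = 3050 mm.
Total = 33072 + 6100 + 3050 = 42222 mm.
= 42.22 m.

42.22 m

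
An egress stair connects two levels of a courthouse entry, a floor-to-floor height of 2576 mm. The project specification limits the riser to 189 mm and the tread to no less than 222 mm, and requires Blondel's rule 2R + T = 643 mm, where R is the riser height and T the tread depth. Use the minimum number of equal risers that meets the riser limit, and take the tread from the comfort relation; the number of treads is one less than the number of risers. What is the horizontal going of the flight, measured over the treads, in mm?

⌈2576/189⌉ = 14 risers.
R = 2576 ÷ 14 = 184 mm.
T = 643 − 2·184 = 275 mm, which satisfies the 222 mm minimum.
14 risers give 13 treads; going = 13 × 275 = 3575 mm.

3575 mm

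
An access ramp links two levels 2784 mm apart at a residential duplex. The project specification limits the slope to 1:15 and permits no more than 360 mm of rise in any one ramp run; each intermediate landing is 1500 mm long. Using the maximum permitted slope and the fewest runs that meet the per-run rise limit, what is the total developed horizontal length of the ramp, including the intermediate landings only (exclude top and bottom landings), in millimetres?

52260 mm

At most 360 each: 2784/360 = 7.73, giving 8 ramp runs. That means 7 intermediate landings.
Ramp run (horizontal) at 1:15: 2784 × 15 = 41760 mm.
Intermediate landings: 7 × 1500 = 10500 mm.
Total developed length = 41760 + 10500 = 52260 mm.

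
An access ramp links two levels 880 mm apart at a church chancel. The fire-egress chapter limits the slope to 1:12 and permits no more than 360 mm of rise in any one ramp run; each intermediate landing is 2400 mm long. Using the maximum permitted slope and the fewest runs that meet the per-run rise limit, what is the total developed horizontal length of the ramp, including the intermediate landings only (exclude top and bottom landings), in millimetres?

880 / 360 = 2.444 → round up to 3 ramp runs. That means 2 intermediate landings.
Horizontal run for 880 mm of rise at 1:12 is 880 × 12 = 10560 mm.
Intermediate landings: 2 × 2400 = 4800 mm.
Developed length = 10560 + 4800 = 15360 mm.

15360 mm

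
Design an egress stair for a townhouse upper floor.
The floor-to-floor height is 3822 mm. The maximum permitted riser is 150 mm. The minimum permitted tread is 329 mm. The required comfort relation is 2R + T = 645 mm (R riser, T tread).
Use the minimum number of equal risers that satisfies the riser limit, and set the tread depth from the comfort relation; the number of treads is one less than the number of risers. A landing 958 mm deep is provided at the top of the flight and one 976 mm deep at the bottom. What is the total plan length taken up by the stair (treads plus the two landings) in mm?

10709 mm

3822 / 150 = 25.48, so 26 risers are needed.
Each riser is 3822/26 = 147 mm (≤ 150 mm).
T = 645 − 2·147 = 351 mm, which satisfies the 329 mm minimum.
26 risers give 25 treads; going = 25 × 351 = 8775 mm.
Enclosure = 8775 + 958 + 976 = 10709 mm.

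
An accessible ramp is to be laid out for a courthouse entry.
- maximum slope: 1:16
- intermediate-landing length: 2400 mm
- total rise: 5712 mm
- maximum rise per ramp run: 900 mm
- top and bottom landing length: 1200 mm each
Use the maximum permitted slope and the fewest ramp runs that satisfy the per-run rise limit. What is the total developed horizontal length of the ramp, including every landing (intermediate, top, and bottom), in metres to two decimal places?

⌈5712/900⌉ = 7 ramp runs. That means 6 intermediate landings.
Horizontal run for 5712 mm of rise at 1:16 is 5712 × 16 = 91392 mm.
Intermediate landings: 6 × 2400 = 14400 mm.
Top and bottom landings: 2 × 1200 = 2400 mm.
Total = 91392 + 14400 + 2400 = 108192 mm.
= 108.19 m.

108.19 m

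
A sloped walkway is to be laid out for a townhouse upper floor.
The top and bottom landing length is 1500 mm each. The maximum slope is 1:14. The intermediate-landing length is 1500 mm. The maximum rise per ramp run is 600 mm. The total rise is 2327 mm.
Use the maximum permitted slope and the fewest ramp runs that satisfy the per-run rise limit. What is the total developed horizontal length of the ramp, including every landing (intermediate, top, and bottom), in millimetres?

⌈2327/600⌉ = 4 ramp runs. That means 3 intermediate landings.
Horizontal run for 2327 mm of rise at 1:14 is 2327 × 14 = 32578 mm.
Intermediate landings: 3 × 1500 = 4500 mm.
Top and bottom landings: 2 × 1500 = 3000 mm.
Total = 32578 + 4500 + 3000 = 40078 mm.

40078 mm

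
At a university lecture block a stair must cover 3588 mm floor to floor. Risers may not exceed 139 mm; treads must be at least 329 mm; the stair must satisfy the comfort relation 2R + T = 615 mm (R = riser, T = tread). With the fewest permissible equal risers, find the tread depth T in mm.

⌈3588/139⌉ = 26 risers.
Riser R = 3588 / 26 = 138 mm, within the 139 mm limit.
Tread T = 615 − 2 × 138 = 339 mm (≥ 329 mm).

339 mm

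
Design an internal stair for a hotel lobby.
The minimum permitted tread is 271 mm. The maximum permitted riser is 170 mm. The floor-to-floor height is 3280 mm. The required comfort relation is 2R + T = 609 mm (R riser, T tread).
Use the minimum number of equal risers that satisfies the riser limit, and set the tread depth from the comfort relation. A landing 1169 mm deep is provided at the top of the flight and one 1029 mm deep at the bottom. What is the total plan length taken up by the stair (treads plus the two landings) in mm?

7537 mm

At most 170 each: 3280/170 = 19.29, giving 20 risers.
Each riser is 3280/20 = 164 mm (≤ 170 mm).
Tread T = 609 − 2 × 164 = 281 mm (≥ 271 mm).
Treads = 20 − 1 = 19; going = 19 × 281 = 5339 mm.
Add landings: 5339 + 1169 + 1029 = 7537 mm.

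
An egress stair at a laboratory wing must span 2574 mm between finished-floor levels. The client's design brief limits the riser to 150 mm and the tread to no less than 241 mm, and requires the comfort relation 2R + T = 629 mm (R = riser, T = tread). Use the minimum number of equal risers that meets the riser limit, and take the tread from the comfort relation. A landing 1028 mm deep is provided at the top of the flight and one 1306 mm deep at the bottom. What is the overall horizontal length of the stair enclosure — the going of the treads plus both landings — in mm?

At most 150 each: 2574/150 = 17.16, giving 18 risers.
Riser R = 2574 / 18 = 143 mm, within the 150 mm limit.
From 2R + T = 629: T = 629 − 286 = 343 mm.
Treads = 18 − 1 = 17; going = 17 × 343 = 5831 mm.
Add landings: 5831 + 1028 + 1306 = 8165 mm.

8165 mm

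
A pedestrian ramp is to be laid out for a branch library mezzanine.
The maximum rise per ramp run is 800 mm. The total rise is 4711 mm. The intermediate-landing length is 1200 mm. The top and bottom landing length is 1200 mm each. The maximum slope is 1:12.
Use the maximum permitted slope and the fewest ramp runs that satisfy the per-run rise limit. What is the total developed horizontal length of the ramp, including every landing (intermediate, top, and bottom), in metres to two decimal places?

4711 / 800 = 5.89, so 6 ramp runs are needed. That means 5 intermediate landings.
Ramp run (horizontal) at 1:12: 4711 × 12 = 56532 mm.
5 intermediate landings contribute 5 × 1200 = 6000 mm.
Top and bottom landings: 2 × 1200 = 2400 mm.
Total = 56532 + 6000 + 2400 = 64932 mm.
= 64.93 m.

64.93 m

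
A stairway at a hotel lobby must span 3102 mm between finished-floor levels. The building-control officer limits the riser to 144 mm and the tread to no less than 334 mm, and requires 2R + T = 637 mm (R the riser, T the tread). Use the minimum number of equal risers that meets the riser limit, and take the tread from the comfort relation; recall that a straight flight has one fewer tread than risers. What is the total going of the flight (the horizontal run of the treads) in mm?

3102 / 144 = 21.54, so 22 risers are needed.
Riser R = 3102 / 22 = 141 mm, within the 144 mm limit.
From 2R + T = 637: T = 637 − 282 = 355 mm.
Treads = 22 − 1 = 21; going = 21 × 355 = 7455 mm.

7455 mm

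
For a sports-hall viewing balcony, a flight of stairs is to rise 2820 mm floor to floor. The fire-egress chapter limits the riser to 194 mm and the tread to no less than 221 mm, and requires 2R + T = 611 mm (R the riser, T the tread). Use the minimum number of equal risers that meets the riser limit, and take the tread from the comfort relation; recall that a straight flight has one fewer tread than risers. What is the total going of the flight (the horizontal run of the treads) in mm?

2820 / 194 = 14.54, so 15 risers are needed.
R = 2820 ÷ 15 = 188 mm.
Tread T = 611 − 2 × 188 = 235 mm (≥ 221 mm).
Treads = 15 − 1 = 14; going = 14 × 235 = 3290 mm.

3290 mm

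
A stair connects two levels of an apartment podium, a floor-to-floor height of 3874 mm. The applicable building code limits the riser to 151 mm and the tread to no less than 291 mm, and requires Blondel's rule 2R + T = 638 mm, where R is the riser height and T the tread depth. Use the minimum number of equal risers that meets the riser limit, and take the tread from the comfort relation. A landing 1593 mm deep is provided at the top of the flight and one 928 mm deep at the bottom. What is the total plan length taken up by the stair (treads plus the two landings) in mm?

11021 mm

3874 / 151 = 25.656 → round up to 26 risers.
Riser R = 3874 / 26 = 149 mm, within the 151 mm limit.
T = 638 − 2·149 = 340 mm, which satisfies the 291 mm minimum.
Treads = 26 − 1 = 25; going = 25 × 340 = 8500 mm.
Add landings: 8500 + 1593 + 928 = 11021 mm.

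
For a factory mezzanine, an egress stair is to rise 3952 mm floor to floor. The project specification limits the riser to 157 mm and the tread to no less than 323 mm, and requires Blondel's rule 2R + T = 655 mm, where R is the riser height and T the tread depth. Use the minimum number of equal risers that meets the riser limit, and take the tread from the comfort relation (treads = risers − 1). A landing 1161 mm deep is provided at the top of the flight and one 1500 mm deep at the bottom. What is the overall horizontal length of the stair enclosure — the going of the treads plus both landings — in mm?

3952 / 157 = 25.17, so 26 risers are needed.
Riser R = 3952 / 26 = 152 mm, within the 157 mm limit.
T = 655 − 2·152 = 351 mm, which satisfies the 323 mm minimum.
26 risers give 25 treads; going = 25 × 351 = 8775 mm.
Add landings: 8775 + 1161 + 1500 = 11436 mm.

11436 mm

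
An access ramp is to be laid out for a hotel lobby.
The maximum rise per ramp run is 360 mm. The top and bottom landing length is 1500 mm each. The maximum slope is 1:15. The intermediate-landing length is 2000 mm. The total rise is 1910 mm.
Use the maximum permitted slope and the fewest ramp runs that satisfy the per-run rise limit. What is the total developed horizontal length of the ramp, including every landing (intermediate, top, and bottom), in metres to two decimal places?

1910 / 360 = 5.306 → round up to 6 ramp runs. That means 5 intermediate landings.
Ramp run (horizontal) at 1:15: 1910 × 15 = 28650 mm.
5 intermediate landings contribute 5 × 2000 = 10000 mm.
Top and bottom landings: 2 × 1500 = 3000 mm.
Total = 28650 + 10000 + 3000 = 41650 mm.
= 41.65 m.

41.65 m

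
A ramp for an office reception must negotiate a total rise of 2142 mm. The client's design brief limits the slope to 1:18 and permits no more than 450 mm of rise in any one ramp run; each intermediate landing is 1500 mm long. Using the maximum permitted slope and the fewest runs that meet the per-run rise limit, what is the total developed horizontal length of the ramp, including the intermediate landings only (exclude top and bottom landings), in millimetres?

44556 mm

2142 / 450 = 4.760 → round up to 5 ramp runs. That means 4 intermediate landings.
Ramp run (horizontal) at 1:18: 2142 × 18 = 38556 mm.
4 intermediate landings contribute 4 × 1500 = 6000 mm.
Total developed length = 38556 + 6000 = 44556 mm.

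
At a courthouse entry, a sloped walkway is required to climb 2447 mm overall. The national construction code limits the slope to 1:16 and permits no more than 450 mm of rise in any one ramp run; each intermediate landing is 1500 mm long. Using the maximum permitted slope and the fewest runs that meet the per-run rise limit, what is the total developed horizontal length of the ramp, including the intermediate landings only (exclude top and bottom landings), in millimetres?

46652 mm

2447 / 450 = 5.438 → round up to 6 ramp runs. That means 5 intermediate landings.
Horizontal run for 2447 mm of rise at 1:16 is 2447 × 16 = 39152 mm.
5 intermediate landings contribute 5 × 1500 = 7500 mm.
Developed length = 39152 + 7500 = 46652 mm.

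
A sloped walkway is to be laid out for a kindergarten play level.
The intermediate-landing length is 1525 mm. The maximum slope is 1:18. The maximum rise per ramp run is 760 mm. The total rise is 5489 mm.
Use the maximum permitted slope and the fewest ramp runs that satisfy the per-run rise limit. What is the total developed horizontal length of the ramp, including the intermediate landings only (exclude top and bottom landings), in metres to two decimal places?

⌈5489/760⌉ = 8 ramp runs. That means 7 intermediate landings.
Ramp run (horizontal) at 1:18: 5489 × 18 = 98802 mm.
Intermediate landings: 7 × 1525 = 10675 mm.
Developed length = 98802 + 10675 = 109477 mm.
= 109.48 m.

109.48 m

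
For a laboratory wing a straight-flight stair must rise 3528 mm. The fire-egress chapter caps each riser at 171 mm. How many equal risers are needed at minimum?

At most 171 each: 3528/171 = 20.63, giving 21 risers.

21 risers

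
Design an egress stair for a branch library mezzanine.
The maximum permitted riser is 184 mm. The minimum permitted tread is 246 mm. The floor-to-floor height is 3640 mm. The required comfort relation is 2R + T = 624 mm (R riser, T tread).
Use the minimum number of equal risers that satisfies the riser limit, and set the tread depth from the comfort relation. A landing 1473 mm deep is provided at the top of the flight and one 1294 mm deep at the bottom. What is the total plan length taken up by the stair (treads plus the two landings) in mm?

3640 / 184 = 19.783 → round up to 20 risers.
R = 3640 ÷ 20 = 182 mm.
Tread T = 624 − 2 × 182 = 260 mm (≥ 246 mm).
Going = (20 − 1) × 260 = 4940 mm.
Add landings: 4940 + 1473 + 1294 = 7707 mm.

7707 mm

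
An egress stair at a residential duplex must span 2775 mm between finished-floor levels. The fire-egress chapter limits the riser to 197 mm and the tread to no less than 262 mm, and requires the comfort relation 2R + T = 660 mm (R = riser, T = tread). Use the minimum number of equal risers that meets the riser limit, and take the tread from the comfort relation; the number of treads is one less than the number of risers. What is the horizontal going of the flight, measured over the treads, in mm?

4060 mm

2775 / 197 = 14.09, so 15 risers are needed.
Riser R = 2775 / 15 = 185 mm, within the 197 mm limit.
From 2R + T = 660: T = 660 − 370 = 290 mm.
Going = (15 − 1) × 290 = 4060 mm.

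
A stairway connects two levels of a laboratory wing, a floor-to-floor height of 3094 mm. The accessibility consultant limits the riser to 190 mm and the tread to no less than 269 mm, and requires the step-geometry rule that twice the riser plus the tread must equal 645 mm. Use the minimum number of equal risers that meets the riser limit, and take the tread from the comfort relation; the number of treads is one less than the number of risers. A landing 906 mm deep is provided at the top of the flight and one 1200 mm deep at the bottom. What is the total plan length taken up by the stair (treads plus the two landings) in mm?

3094 / 190 = 16.284 → round up to 17 risers.
R = 3094 ÷ 17 = 182 mm.
T = 645 − 2·182 = 281 mm, which satisfies the 269 mm minimum.
Going = (17 − 1) × 281 = 4496 mm.
Enclosure = 4496 + 906 + 1200 = 6602 mm.

6602 mm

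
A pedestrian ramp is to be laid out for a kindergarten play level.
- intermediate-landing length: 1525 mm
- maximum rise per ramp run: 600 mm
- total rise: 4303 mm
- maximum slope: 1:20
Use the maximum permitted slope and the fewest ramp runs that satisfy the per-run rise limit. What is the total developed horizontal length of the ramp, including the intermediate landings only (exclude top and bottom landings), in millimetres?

At most 600 each: 4303/600 = 7.17, giving 8 ramp runs. That means 7 intermediate landings.
Ramp run (horizontal) at 1:20: 4303 × 20 = 86060 mm.
7 intermediate landings contribute 7 × 1525 = 10675 mm.
Developed length = 86060 + 10675 = 96735 mm.

96735 mm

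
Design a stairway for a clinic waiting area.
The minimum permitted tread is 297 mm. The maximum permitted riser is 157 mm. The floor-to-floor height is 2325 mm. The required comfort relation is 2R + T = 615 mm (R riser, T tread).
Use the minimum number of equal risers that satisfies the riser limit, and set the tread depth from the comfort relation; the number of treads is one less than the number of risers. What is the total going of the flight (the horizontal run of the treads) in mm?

2325 / 157 = 14.809 → round up to 15 risers.
Each riser is 2325/15 = 155 mm (≤ 157 mm).
From 2R + T = 615: T = 615 − 310 = 305 mm.
Going = (15 − 1) × 305 = 4270 mm.

4270 mm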